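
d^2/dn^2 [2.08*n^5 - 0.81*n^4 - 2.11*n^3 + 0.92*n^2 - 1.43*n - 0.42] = 41.6*n^3 - 9.72*n^2 - 12.66*n + 1.84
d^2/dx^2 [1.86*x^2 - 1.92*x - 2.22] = 3.72000000000000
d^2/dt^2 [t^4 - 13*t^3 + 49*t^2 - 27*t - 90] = 12*t^2 - 78*t + 98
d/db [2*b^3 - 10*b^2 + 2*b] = 6*b^2 - 20*b + 2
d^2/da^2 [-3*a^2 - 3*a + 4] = -6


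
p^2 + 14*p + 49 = (p + 7)^2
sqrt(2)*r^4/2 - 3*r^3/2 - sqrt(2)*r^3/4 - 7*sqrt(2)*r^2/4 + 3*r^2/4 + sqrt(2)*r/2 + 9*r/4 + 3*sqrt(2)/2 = (r/2 + 1/2)*(r - 3/2)*(r - 2*sqrt(2))*(sqrt(2)*r + 1)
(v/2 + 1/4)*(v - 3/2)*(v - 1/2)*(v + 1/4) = v^4/2 - 5*v^3/8 - 5*v^2/16 + 5*v/32 + 3/64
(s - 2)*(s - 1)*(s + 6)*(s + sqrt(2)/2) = s^4 + sqrt(2)*s^3/2 + 3*s^3 - 16*s^2 + 3*sqrt(2)*s^2/2 - 8*sqrt(2)*s + 12*s + 6*sqrt(2)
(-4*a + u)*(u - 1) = -4*a*u + 4*a + u^2 - u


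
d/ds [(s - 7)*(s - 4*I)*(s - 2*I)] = 3*s^2 + s*(-14 - 12*I) - 8 + 42*I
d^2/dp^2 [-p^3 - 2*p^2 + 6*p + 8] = -6*p - 4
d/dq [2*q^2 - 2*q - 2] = 4*q - 2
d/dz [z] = 1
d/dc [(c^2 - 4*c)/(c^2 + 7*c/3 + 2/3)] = 3*(19*c^2 + 4*c - 8)/(9*c^4 + 42*c^3 + 61*c^2 + 28*c + 4)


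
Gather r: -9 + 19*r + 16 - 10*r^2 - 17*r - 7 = -10*r^2 + 2*r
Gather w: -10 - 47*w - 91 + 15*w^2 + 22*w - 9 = 15*w^2 - 25*w - 110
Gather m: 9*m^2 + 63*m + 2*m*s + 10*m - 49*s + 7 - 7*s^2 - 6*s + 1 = 9*m^2 + m*(2*s + 73) - 7*s^2 - 55*s + 8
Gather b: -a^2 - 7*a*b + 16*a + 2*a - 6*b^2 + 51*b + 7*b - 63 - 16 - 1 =-a^2 + 18*a - 6*b^2 + b*(58 - 7*a) - 80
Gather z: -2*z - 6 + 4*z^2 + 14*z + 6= 4*z^2 + 12*z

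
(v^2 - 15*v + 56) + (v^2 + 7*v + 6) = 2*v^2 - 8*v + 62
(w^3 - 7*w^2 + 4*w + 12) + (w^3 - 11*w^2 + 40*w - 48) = 2*w^3 - 18*w^2 + 44*w - 36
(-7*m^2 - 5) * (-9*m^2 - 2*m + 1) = 63*m^4 + 14*m^3 + 38*m^2 + 10*m - 5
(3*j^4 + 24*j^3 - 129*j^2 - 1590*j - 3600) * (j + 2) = 3*j^5 + 30*j^4 - 81*j^3 - 1848*j^2 - 6780*j - 7200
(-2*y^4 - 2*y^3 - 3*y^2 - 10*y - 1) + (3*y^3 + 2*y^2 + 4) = -2*y^4 + y^3 - y^2 - 10*y + 3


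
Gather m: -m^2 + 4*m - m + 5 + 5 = -m^2 + 3*m + 10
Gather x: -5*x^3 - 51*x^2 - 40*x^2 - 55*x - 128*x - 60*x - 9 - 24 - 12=-5*x^3 - 91*x^2 - 243*x - 45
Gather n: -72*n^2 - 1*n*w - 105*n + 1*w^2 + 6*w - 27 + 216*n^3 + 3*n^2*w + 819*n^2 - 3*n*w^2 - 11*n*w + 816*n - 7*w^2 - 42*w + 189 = 216*n^3 + n^2*(3*w + 747) + n*(-3*w^2 - 12*w + 711) - 6*w^2 - 36*w + 162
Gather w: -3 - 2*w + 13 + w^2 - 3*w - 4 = w^2 - 5*w + 6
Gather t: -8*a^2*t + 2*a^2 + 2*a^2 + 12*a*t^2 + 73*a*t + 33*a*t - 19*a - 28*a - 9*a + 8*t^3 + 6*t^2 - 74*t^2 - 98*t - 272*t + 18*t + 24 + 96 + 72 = 4*a^2 - 56*a + 8*t^3 + t^2*(12*a - 68) + t*(-8*a^2 + 106*a - 352) + 192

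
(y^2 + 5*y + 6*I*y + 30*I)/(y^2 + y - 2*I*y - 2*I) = (y^2 + y*(5 + 6*I) + 30*I)/(y^2 + y*(1 - 2*I) - 2*I)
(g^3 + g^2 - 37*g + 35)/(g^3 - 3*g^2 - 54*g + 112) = (g^2 - 6*g + 5)/(g^2 - 10*g + 16)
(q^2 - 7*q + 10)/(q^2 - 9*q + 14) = (q - 5)/(q - 7)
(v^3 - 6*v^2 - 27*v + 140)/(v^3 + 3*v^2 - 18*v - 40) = (v - 7)/(v + 2)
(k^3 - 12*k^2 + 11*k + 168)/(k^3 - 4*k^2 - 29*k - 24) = (k - 7)/(k + 1)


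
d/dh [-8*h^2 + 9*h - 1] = 9 - 16*h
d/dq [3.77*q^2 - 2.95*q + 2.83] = 7.54*q - 2.95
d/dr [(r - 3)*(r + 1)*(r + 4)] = 3*r^2 + 4*r - 11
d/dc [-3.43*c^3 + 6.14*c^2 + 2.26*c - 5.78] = -10.29*c^2 + 12.28*c + 2.26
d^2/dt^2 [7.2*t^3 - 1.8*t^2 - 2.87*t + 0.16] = 43.2*t - 3.6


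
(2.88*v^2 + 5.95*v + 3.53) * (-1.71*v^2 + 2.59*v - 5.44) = -4.9248*v^4 - 2.7153*v^3 - 6.293*v^2 - 23.2253*v - 19.2032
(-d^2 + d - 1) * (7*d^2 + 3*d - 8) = -7*d^4 + 4*d^3 + 4*d^2 - 11*d + 8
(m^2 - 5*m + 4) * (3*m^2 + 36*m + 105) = 3*m^4 + 21*m^3 - 63*m^2 - 381*m + 420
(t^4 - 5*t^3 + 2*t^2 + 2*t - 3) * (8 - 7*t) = -7*t^5 + 43*t^4 - 54*t^3 + 2*t^2 + 37*t - 24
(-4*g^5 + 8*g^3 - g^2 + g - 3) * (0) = 0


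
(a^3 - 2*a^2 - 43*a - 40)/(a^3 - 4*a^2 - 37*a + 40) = (a + 1)/(a - 1)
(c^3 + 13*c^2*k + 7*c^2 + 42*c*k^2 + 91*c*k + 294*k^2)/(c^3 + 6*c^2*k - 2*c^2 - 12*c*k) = (c^2 + 7*c*k + 7*c + 49*k)/(c*(c - 2))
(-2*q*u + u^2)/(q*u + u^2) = (-2*q + u)/(q + u)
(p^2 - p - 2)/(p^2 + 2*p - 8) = (p + 1)/(p + 4)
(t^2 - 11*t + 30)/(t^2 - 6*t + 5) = (t - 6)/(t - 1)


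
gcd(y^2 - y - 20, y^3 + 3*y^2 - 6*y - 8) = y + 4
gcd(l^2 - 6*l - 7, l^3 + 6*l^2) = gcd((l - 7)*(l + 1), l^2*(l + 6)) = 1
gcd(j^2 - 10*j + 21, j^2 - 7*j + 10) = 1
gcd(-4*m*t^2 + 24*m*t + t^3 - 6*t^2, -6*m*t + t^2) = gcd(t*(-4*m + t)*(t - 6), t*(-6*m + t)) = t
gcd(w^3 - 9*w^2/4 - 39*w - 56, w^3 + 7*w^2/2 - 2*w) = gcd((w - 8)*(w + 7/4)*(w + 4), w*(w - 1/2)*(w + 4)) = w + 4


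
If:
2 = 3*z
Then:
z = 2/3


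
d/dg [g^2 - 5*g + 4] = 2*g - 5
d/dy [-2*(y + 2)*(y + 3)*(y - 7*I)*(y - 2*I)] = -8*y^3 + y^2*(-30 + 54*I) + y*(32 + 180*I) + 140 + 108*I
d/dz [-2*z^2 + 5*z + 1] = 5 - 4*z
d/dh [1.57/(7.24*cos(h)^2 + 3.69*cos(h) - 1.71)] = (22.7336*cos(h) + 5.7933)*sin(h)/(7.24*cos(h)^2 + 3.69*cos(h) - 1.71)^2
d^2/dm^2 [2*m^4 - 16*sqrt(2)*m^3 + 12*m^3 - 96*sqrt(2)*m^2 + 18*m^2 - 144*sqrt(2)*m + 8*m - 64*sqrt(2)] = 24*m^2 - 96*sqrt(2)*m + 72*m - 192*sqrt(2) + 36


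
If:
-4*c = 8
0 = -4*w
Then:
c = -2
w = 0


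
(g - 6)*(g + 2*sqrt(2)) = g^2 - 6*g + 2*sqrt(2)*g - 12*sqrt(2)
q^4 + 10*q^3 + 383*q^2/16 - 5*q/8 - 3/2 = (q - 1/4)*(q + 1/4)*(q + 4)*(q + 6)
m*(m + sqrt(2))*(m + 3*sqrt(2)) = m^3 + 4*sqrt(2)*m^2 + 6*m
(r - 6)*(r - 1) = r^2 - 7*r + 6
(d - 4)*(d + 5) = d^2 + d - 20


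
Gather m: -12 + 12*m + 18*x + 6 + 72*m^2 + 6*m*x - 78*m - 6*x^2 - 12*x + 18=72*m^2 + m*(6*x - 66) - 6*x^2 + 6*x + 12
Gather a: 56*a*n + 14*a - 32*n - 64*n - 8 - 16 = a*(56*n + 14) - 96*n - 24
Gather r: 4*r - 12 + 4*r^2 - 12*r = 4*r^2 - 8*r - 12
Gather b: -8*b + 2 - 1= 1 - 8*b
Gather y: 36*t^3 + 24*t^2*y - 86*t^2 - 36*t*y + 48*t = 36*t^3 - 86*t^2 + 48*t + y*(24*t^2 - 36*t)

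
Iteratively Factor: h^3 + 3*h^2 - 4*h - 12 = (h + 3)*(h^2 - 4) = (h + 2)*(h + 3)*(h - 2)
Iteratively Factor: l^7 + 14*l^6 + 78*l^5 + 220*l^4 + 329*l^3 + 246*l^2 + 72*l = (l + 4)*(l^6 + 10*l^5 + 38*l^4 + 68*l^3 + 57*l^2 + 18*l) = l*(l + 4)*(l^5 + 10*l^4 + 38*l^3 + 68*l^2 + 57*l + 18) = l*(l + 2)*(l + 4)*(l^4 + 8*l^3 + 22*l^2 + 24*l + 9) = l*(l + 1)*(l + 2)*(l + 4)*(l^3 + 7*l^2 + 15*l + 9) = l*(l + 1)*(l + 2)*(l + 3)*(l + 4)*(l^2 + 4*l + 3) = l*(l + 1)^2*(l + 2)*(l + 3)*(l + 4)*(l + 3)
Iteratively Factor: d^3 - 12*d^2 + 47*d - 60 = (d - 5)*(d^2 - 7*d + 12) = (d - 5)*(d - 3)*(d - 4)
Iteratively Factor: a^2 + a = (a)*(a + 1)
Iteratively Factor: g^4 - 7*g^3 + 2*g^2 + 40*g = (g - 5)*(g^3 - 2*g^2 - 8*g) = (g - 5)*(g - 4)*(g^2 + 2*g) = g*(g - 5)*(g - 4)*(g + 2)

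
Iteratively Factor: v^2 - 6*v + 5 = (v - 5)*(v - 1)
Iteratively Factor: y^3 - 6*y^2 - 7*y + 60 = (y - 4)*(y^2 - 2*y - 15) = (y - 5)*(y - 4)*(y + 3)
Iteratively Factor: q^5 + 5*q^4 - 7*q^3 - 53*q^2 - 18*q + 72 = (q + 4)*(q^4 + q^3 - 11*q^2 - 9*q + 18) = (q + 2)*(q + 4)*(q^3 - q^2 - 9*q + 9) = (q - 3)*(q + 2)*(q + 4)*(q^2 + 2*q - 3) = (q - 3)*(q - 1)*(q + 2)*(q + 4)*(q + 3)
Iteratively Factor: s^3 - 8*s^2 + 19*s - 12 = (s - 4)*(s^2 - 4*s + 3) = (s - 4)*(s - 3)*(s - 1)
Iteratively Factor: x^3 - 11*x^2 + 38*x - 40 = (x - 2)*(x^2 - 9*x + 20) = (x - 5)*(x - 2)*(x - 4)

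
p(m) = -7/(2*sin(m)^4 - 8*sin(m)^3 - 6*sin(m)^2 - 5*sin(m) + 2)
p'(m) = -7*(-8*sin(m)^3*cos(m) + 24*sin(m)^2*cos(m) + 12*sin(m)*cos(m) + 5*cos(m))/(2*sin(m)^4 - 8*sin(m)^3 - 6*sin(m)^2 - 5*sin(m) + 2)^2 = 7*(8*sin(m)^3 - 24*sin(m)^2 - 12*sin(m) - 5)*cos(m)/(-2*sin(m)^4 + 8*sin(m)^3 + 6*sin(m)^2 + 5*sin(m) - 2)^2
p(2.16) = 0.70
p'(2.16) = 1.06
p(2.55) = 1.82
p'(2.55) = 6.97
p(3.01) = -5.72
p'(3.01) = 32.33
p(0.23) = -15.25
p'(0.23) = -287.69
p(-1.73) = -0.65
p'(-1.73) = 0.24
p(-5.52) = 1.08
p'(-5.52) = -2.64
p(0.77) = 1.06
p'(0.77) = -2.56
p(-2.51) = -1.47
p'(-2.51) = 1.99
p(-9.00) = -1.91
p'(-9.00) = 2.23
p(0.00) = -3.50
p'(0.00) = -8.75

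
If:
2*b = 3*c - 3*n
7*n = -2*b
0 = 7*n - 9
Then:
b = -9/2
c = -12/7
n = 9/7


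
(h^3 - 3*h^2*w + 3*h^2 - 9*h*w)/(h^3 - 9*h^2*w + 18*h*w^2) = (-h - 3)/(-h + 6*w)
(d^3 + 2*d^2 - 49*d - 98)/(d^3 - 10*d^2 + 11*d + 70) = (d + 7)/(d - 5)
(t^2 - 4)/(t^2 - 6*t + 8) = (t + 2)/(t - 4)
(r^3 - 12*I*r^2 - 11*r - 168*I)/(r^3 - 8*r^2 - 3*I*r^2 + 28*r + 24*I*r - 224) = (r^2 - 5*I*r + 24)/(r^2 + 4*r*(-2 + I) - 32*I)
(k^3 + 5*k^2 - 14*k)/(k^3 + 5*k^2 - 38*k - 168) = k*(k - 2)/(k^2 - 2*k - 24)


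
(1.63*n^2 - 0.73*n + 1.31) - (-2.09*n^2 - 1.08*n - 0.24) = 3.72*n^2 + 0.35*n + 1.55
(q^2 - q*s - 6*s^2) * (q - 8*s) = q^3 - 9*q^2*s + 2*q*s^2 + 48*s^3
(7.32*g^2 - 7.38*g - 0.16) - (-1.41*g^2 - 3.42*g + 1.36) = 8.73*g^2 - 3.96*g - 1.52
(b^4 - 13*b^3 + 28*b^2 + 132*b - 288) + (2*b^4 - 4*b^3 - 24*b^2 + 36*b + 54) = 3*b^4 - 17*b^3 + 4*b^2 + 168*b - 234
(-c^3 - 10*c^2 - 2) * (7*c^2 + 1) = -7*c^5 - 70*c^4 - c^3 - 24*c^2 - 2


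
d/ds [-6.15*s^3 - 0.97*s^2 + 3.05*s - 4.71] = -18.45*s^2 - 1.94*s + 3.05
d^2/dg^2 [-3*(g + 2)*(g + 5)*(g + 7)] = -18*g - 84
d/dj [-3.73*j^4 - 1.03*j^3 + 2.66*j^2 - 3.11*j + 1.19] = -14.92*j^3 - 3.09*j^2 + 5.32*j - 3.11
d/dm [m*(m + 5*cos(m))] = -5*m*sin(m) + 2*m + 5*cos(m)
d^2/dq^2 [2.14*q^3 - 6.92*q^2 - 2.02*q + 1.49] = 12.84*q - 13.84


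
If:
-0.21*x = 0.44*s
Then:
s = -0.477272727272727*x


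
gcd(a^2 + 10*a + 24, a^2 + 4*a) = a + 4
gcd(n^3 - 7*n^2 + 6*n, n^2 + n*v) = n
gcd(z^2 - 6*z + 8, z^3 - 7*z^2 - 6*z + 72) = z - 4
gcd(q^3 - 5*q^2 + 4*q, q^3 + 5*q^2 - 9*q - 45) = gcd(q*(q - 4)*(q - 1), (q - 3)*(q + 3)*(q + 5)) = 1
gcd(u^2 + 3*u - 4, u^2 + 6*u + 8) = u + 4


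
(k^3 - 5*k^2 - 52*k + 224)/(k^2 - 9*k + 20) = (k^2 - k - 56)/(k - 5)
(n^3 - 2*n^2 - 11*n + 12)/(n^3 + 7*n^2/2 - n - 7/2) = 2*(n^2 - n - 12)/(2*n^2 + 9*n + 7)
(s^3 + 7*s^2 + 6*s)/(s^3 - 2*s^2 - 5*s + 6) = s*(s^2 + 7*s + 6)/(s^3 - 2*s^2 - 5*s + 6)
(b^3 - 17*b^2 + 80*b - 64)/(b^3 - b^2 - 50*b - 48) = (b^2 - 9*b + 8)/(b^2 + 7*b + 6)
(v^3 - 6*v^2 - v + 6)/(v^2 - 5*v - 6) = v - 1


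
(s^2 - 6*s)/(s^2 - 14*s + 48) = s/(s - 8)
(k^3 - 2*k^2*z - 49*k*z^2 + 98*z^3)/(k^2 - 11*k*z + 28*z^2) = (-k^2 - 5*k*z + 14*z^2)/(-k + 4*z)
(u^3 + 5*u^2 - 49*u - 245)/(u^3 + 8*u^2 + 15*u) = (u^2 - 49)/(u*(u + 3))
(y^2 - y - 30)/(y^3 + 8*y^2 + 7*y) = (y^2 - y - 30)/(y*(y^2 + 8*y + 7))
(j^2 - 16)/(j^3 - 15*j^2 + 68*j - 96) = (j + 4)/(j^2 - 11*j + 24)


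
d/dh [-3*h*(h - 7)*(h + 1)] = -9*h^2 + 36*h + 21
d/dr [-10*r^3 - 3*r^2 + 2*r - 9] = -30*r^2 - 6*r + 2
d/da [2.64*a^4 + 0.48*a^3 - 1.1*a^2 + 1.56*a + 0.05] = 10.56*a^3 + 1.44*a^2 - 2.2*a + 1.56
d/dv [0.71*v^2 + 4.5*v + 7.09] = 1.42*v + 4.5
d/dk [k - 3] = 1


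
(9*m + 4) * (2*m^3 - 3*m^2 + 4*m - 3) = 18*m^4 - 19*m^3 + 24*m^2 - 11*m - 12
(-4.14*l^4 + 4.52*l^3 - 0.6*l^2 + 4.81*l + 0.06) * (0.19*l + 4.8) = -0.7866*l^5 - 19.0132*l^4 + 21.582*l^3 - 1.9661*l^2 + 23.0994*l + 0.288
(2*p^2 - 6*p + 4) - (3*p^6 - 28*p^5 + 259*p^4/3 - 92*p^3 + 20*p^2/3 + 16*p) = -3*p^6 + 28*p^5 - 259*p^4/3 + 92*p^3 - 14*p^2/3 - 22*p + 4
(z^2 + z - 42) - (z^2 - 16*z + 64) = 17*z - 106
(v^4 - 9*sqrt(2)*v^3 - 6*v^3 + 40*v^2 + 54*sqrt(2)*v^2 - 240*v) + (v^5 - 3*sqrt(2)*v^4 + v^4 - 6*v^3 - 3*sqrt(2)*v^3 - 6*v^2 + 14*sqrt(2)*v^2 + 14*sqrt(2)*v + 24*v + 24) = v^5 - 3*sqrt(2)*v^4 + 2*v^4 - 12*sqrt(2)*v^3 - 12*v^3 + 34*v^2 + 68*sqrt(2)*v^2 - 216*v + 14*sqrt(2)*v + 24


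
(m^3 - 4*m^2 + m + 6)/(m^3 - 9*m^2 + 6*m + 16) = (m - 3)/(m - 8)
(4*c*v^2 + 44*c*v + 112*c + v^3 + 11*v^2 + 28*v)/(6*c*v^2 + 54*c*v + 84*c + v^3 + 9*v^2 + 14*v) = (4*c*v + 16*c + v^2 + 4*v)/(6*c*v + 12*c + v^2 + 2*v)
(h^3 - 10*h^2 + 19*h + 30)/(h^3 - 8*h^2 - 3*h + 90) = (h + 1)/(h + 3)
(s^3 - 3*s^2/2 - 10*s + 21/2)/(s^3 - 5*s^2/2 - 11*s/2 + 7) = (s + 3)/(s + 2)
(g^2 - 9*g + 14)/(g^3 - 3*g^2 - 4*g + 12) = (g - 7)/(g^2 - g - 6)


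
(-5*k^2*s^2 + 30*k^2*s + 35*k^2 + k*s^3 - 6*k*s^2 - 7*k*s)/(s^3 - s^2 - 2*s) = k*(-5*k*s + 35*k + s^2 - 7*s)/(s*(s - 2))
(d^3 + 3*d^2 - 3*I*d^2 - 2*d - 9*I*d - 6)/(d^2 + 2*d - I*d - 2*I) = (d^2 + d*(3 - 2*I) - 6*I)/(d + 2)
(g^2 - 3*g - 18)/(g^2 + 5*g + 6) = (g - 6)/(g + 2)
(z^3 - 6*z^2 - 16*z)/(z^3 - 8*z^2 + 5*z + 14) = z*(z^2 - 6*z - 16)/(z^3 - 8*z^2 + 5*z + 14)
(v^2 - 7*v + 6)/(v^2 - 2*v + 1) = (v - 6)/(v - 1)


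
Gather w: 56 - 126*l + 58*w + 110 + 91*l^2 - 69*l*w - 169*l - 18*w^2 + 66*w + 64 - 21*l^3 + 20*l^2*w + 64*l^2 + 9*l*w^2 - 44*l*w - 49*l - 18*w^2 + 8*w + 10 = -21*l^3 + 155*l^2 - 344*l + w^2*(9*l - 36) + w*(20*l^2 - 113*l + 132) + 240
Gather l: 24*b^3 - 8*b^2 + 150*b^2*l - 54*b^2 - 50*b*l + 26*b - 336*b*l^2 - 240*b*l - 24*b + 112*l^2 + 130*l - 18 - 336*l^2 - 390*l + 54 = 24*b^3 - 62*b^2 + 2*b + l^2*(-336*b - 224) + l*(150*b^2 - 290*b - 260) + 36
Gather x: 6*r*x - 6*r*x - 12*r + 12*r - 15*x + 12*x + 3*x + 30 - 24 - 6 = 0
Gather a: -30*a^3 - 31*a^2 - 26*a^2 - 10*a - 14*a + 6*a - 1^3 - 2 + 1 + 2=-30*a^3 - 57*a^2 - 18*a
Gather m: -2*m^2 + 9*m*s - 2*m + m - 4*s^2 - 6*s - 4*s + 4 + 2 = -2*m^2 + m*(9*s - 1) - 4*s^2 - 10*s + 6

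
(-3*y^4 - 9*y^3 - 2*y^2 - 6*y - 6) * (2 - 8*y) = 24*y^5 + 66*y^4 - 2*y^3 + 44*y^2 + 36*y - 12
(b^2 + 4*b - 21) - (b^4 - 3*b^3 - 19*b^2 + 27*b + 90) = -b^4 + 3*b^3 + 20*b^2 - 23*b - 111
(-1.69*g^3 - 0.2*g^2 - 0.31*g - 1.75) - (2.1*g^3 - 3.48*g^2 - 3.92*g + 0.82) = -3.79*g^3 + 3.28*g^2 + 3.61*g - 2.57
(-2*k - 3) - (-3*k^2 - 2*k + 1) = 3*k^2 - 4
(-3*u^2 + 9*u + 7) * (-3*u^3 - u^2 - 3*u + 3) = 9*u^5 - 24*u^4 - 21*u^3 - 43*u^2 + 6*u + 21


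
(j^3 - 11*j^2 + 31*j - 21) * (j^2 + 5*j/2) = j^5 - 17*j^4/2 + 7*j^3/2 + 113*j^2/2 - 105*j/2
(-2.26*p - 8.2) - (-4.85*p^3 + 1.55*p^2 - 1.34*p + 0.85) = 4.85*p^3 - 1.55*p^2 - 0.92*p - 9.05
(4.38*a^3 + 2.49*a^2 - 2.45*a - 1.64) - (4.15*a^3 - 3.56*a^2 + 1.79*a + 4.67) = 0.23*a^3 + 6.05*a^2 - 4.24*a - 6.31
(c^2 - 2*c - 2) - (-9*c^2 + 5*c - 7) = 10*c^2 - 7*c + 5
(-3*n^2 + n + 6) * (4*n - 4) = -12*n^3 + 16*n^2 + 20*n - 24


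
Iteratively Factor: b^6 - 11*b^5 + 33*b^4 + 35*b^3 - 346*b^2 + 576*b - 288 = (b - 3)*(b^5 - 8*b^4 + 9*b^3 + 62*b^2 - 160*b + 96) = (b - 4)*(b - 3)*(b^4 - 4*b^3 - 7*b^2 + 34*b - 24) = (b - 4)*(b - 3)*(b - 1)*(b^3 - 3*b^2 - 10*b + 24) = (b - 4)*(b - 3)*(b - 2)*(b - 1)*(b^2 - b - 12) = (b - 4)*(b - 3)*(b - 2)*(b - 1)*(b + 3)*(b - 4)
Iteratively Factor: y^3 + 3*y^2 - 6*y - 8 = (y + 1)*(y^2 + 2*y - 8) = (y - 2)*(y + 1)*(y + 4)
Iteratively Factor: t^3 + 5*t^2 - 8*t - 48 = (t - 3)*(t^2 + 8*t + 16) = (t - 3)*(t + 4)*(t + 4)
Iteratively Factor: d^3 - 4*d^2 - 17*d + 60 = (d - 5)*(d^2 + d - 12) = (d - 5)*(d + 4)*(d - 3)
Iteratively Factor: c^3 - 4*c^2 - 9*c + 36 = (c - 4)*(c^2 - 9) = (c - 4)*(c - 3)*(c + 3)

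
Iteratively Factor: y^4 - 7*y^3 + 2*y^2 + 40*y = (y + 2)*(y^3 - 9*y^2 + 20*y) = (y - 4)*(y + 2)*(y^2 - 5*y) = y*(y - 4)*(y + 2)*(y - 5)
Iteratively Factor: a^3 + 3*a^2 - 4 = (a - 1)*(a^2 + 4*a + 4) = (a - 1)*(a + 2)*(a + 2)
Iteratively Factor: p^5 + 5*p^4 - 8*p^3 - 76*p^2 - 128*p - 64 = (p + 2)*(p^4 + 3*p^3 - 14*p^2 - 48*p - 32) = (p + 2)*(p + 4)*(p^3 - p^2 - 10*p - 8) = (p + 1)*(p + 2)*(p + 4)*(p^2 - 2*p - 8) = (p - 4)*(p + 1)*(p + 2)*(p + 4)*(p + 2)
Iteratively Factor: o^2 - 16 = (o - 4)*(o + 4)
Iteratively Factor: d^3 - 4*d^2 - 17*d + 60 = (d - 5)*(d^2 + d - 12) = (d - 5)*(d + 4)*(d - 3)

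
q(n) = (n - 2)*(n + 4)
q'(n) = 2*n + 2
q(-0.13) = -8.24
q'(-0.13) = 1.74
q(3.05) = 7.40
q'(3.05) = 8.10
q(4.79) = 24.52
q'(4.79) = 11.58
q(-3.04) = -4.84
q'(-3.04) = -4.08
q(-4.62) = 4.10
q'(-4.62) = -7.24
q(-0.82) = -8.97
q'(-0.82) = 0.36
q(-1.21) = -8.96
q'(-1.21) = -0.42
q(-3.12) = -4.51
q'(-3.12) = -4.24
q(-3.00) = -5.00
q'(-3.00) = -4.00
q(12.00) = 160.00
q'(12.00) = 26.00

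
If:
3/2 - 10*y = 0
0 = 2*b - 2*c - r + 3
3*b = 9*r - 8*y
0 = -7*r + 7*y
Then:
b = 1/20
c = 59/40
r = 3/20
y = 3/20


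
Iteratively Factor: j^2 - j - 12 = (j + 3)*(j - 4)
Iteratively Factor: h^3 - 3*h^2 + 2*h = (h - 1)*(h^2 - 2*h) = (h - 2)*(h - 1)*(h)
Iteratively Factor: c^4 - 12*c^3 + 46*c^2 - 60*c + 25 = (c - 5)*(c^3 - 7*c^2 + 11*c - 5) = (c - 5)^2*(c^2 - 2*c + 1) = (c - 5)^2*(c - 1)*(c - 1)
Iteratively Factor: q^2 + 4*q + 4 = (q + 2)*(q + 2)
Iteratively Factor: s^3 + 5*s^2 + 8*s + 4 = (s + 1)*(s^2 + 4*s + 4) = (s + 1)*(s + 2)*(s + 2)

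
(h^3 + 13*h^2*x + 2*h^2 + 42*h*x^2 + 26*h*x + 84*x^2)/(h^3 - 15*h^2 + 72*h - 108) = (h^3 + 13*h^2*x + 2*h^2 + 42*h*x^2 + 26*h*x + 84*x^2)/(h^3 - 15*h^2 + 72*h - 108)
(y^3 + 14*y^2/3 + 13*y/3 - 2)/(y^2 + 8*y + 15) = (3*y^2 + 5*y - 2)/(3*(y + 5))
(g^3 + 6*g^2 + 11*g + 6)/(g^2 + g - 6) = (g^2 + 3*g + 2)/(g - 2)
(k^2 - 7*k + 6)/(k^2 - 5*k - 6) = (k - 1)/(k + 1)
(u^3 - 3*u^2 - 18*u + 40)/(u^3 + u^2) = (u^3 - 3*u^2 - 18*u + 40)/(u^2*(u + 1))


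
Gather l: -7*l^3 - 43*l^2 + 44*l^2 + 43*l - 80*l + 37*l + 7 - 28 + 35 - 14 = -7*l^3 + l^2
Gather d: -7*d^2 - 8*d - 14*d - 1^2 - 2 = -7*d^2 - 22*d - 3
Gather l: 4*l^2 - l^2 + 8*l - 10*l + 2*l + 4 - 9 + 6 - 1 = 3*l^2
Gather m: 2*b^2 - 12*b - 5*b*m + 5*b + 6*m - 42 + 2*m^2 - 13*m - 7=2*b^2 - 7*b + 2*m^2 + m*(-5*b - 7) - 49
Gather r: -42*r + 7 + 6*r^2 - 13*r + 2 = 6*r^2 - 55*r + 9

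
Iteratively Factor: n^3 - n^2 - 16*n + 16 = (n - 4)*(n^2 + 3*n - 4) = (n - 4)*(n + 4)*(n - 1)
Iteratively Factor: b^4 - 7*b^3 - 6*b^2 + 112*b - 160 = (b - 2)*(b^3 - 5*b^2 - 16*b + 80) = (b - 4)*(b - 2)*(b^2 - b - 20) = (b - 4)*(b - 2)*(b + 4)*(b - 5)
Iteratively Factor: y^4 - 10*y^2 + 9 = (y - 3)*(y^3 + 3*y^2 - y - 3) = (y - 3)*(y + 3)*(y^2 - 1) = (y - 3)*(y - 1)*(y + 3)*(y + 1)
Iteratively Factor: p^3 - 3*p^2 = (p)*(p^2 - 3*p) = p^2*(p - 3)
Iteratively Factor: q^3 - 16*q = (q - 4)*(q^2 + 4*q) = q*(q - 4)*(q + 4)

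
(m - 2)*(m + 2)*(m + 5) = m^3 + 5*m^2 - 4*m - 20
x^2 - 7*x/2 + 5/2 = (x - 5/2)*(x - 1)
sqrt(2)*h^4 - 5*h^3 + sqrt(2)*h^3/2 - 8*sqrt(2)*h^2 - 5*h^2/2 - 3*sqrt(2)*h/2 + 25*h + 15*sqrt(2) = (h - 2)*(h + 5/2)*(h - 3*sqrt(2))*(sqrt(2)*h + 1)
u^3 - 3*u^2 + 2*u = u*(u - 2)*(u - 1)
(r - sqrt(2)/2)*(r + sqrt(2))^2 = r^3 + 3*sqrt(2)*r^2/2 - sqrt(2)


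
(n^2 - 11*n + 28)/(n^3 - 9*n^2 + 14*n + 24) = (n - 7)/(n^2 - 5*n - 6)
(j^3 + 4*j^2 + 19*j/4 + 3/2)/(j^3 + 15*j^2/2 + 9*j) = (j^2 + 5*j/2 + 1)/(j*(j + 6))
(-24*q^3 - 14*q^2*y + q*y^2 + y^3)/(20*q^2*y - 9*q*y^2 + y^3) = (6*q^2 + 5*q*y + y^2)/(y*(-5*q + y))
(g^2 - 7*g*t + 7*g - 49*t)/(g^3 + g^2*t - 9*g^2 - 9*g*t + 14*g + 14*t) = (g^2 - 7*g*t + 7*g - 49*t)/(g^3 + g^2*t - 9*g^2 - 9*g*t + 14*g + 14*t)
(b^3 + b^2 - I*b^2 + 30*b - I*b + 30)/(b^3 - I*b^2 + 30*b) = (b + 1)/b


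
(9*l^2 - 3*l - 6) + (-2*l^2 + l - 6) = 7*l^2 - 2*l - 12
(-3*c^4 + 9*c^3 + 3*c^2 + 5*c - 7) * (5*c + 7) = -15*c^5 + 24*c^4 + 78*c^3 + 46*c^2 - 49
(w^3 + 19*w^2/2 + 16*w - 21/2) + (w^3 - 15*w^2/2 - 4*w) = 2*w^3 + 2*w^2 + 12*w - 21/2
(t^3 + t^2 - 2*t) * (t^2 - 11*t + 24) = t^5 - 10*t^4 + 11*t^3 + 46*t^2 - 48*t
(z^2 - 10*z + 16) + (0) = z^2 - 10*z + 16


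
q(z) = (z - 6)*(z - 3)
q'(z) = 2*z - 9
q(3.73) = -1.66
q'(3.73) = -1.54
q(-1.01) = 28.11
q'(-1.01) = -11.02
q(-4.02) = 70.34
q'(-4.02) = -17.04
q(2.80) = 0.64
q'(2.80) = -3.40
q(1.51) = 6.69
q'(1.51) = -5.98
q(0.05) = 17.55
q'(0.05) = -8.90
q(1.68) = 5.70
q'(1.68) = -5.64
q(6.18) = 0.57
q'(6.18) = 3.36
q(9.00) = 18.00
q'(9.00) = 9.00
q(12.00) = 54.00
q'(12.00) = 15.00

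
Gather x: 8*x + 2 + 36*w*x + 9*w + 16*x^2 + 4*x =9*w + 16*x^2 + x*(36*w + 12) + 2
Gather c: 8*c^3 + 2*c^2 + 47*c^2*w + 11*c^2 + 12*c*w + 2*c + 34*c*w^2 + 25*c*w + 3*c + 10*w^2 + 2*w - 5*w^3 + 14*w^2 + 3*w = 8*c^3 + c^2*(47*w + 13) + c*(34*w^2 + 37*w + 5) - 5*w^3 + 24*w^2 + 5*w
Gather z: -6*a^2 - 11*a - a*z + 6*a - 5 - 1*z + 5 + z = -6*a^2 - a*z - 5*a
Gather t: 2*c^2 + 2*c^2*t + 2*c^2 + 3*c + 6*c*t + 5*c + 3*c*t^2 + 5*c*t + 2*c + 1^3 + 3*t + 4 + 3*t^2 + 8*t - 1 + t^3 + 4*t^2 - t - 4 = 4*c^2 + 10*c + t^3 + t^2*(3*c + 7) + t*(2*c^2 + 11*c + 10)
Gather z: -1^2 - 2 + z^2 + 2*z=z^2 + 2*z - 3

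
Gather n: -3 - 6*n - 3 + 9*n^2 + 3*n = 9*n^2 - 3*n - 6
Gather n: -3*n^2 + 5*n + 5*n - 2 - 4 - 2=-3*n^2 + 10*n - 8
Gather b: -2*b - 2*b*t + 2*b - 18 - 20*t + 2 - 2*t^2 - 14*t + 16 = -2*b*t - 2*t^2 - 34*t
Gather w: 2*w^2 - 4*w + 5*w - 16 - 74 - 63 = 2*w^2 + w - 153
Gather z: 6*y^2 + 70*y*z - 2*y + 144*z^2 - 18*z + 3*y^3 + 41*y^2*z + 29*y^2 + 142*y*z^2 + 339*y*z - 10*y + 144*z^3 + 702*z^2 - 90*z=3*y^3 + 35*y^2 - 12*y + 144*z^3 + z^2*(142*y + 846) + z*(41*y^2 + 409*y - 108)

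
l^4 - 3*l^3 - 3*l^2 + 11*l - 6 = (l - 3)*(l - 1)^2*(l + 2)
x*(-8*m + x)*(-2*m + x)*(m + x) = 16*m^3*x + 6*m^2*x^2 - 9*m*x^3 + x^4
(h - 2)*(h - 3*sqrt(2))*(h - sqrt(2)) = h^3 - 4*sqrt(2)*h^2 - 2*h^2 + 6*h + 8*sqrt(2)*h - 12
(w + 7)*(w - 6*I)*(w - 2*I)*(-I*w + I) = -I*w^4 - 8*w^3 - 6*I*w^3 - 48*w^2 + 19*I*w^2 + 56*w + 72*I*w - 84*I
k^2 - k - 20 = (k - 5)*(k + 4)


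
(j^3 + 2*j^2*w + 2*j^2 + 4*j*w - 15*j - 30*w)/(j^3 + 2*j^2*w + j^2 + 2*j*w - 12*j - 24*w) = (j + 5)/(j + 4)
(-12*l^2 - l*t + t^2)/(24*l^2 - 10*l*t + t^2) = (3*l + t)/(-6*l + t)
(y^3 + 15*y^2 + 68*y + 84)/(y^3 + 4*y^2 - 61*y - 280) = (y^2 + 8*y + 12)/(y^2 - 3*y - 40)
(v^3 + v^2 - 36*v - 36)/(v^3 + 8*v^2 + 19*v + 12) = (v^2 - 36)/(v^2 + 7*v + 12)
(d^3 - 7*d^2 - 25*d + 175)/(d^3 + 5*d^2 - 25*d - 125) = (d - 7)/(d + 5)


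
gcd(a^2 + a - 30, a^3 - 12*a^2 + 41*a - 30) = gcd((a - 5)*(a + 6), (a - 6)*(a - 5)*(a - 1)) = a - 5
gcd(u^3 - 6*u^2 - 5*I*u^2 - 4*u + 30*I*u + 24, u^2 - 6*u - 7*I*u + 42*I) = u - 6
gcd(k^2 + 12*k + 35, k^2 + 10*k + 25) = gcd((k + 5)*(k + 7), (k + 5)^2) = k + 5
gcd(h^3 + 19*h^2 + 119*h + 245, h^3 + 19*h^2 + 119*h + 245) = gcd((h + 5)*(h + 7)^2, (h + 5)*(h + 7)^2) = h^3 + 19*h^2 + 119*h + 245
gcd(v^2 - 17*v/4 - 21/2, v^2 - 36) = v - 6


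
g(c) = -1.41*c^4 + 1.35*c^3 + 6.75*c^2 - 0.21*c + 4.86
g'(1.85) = 2.92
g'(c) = -5.64*c^3 + 4.05*c^2 + 13.5*c - 0.21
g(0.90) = 10.20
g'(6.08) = -1036.04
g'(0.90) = 11.11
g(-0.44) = 6.09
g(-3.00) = -84.42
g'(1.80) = 4.32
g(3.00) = -12.78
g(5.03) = -556.20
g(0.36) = 5.70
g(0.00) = 4.86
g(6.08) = -1370.26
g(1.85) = 19.61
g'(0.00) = -0.21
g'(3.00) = -75.54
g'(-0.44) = -4.89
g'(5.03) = -547.60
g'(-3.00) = 148.02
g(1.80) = 19.42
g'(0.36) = 4.91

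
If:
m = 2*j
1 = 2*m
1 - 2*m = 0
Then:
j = 1/4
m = 1/2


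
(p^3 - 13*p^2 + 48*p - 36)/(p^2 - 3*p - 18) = (p^2 - 7*p + 6)/(p + 3)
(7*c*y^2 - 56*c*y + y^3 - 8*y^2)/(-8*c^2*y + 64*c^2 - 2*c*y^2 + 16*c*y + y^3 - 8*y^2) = y*(7*c + y)/(-8*c^2 - 2*c*y + y^2)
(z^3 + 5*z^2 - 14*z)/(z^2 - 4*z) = (z^2 + 5*z - 14)/(z - 4)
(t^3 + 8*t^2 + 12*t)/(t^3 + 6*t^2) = (t + 2)/t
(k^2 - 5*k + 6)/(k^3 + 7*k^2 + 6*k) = (k^2 - 5*k + 6)/(k*(k^2 + 7*k + 6))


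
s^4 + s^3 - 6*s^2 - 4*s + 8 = (s - 2)*(s - 1)*(s + 2)^2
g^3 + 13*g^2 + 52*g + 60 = (g + 2)*(g + 5)*(g + 6)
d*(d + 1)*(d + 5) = d^3 + 6*d^2 + 5*d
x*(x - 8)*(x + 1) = x^3 - 7*x^2 - 8*x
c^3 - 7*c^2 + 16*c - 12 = (c - 3)*(c - 2)^2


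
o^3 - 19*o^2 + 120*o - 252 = (o - 7)*(o - 6)^2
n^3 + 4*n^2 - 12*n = n*(n - 2)*(n + 6)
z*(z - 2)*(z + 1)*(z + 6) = z^4 + 5*z^3 - 8*z^2 - 12*z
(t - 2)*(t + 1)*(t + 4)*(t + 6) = t^4 + 9*t^3 + 12*t^2 - 44*t - 48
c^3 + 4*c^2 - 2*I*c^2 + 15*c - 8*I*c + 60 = (c + 4)*(c - 5*I)*(c + 3*I)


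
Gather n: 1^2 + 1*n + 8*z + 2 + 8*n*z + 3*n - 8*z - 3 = n*(8*z + 4)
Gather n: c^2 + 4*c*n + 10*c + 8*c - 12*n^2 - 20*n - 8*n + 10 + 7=c^2 + 18*c - 12*n^2 + n*(4*c - 28) + 17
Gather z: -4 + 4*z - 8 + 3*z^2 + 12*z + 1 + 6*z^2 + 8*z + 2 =9*z^2 + 24*z - 9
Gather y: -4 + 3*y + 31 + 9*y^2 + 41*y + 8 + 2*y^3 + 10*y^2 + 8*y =2*y^3 + 19*y^2 + 52*y + 35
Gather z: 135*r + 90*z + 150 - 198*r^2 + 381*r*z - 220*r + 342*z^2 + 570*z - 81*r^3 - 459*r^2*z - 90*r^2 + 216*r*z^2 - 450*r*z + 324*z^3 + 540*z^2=-81*r^3 - 288*r^2 - 85*r + 324*z^3 + z^2*(216*r + 882) + z*(-459*r^2 - 69*r + 660) + 150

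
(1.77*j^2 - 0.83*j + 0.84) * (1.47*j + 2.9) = 2.6019*j^3 + 3.9129*j^2 - 1.1722*j + 2.436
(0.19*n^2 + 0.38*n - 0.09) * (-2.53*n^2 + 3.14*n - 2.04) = -0.4807*n^4 - 0.3648*n^3 + 1.0333*n^2 - 1.0578*n + 0.1836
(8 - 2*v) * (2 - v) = 2*v^2 - 12*v + 16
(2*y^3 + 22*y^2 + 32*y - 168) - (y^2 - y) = 2*y^3 + 21*y^2 + 33*y - 168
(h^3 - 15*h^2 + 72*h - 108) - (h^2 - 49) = h^3 - 16*h^2 + 72*h - 59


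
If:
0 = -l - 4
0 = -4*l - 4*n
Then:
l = -4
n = 4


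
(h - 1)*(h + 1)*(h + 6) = h^3 + 6*h^2 - h - 6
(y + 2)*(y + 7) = y^2 + 9*y + 14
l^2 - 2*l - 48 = (l - 8)*(l + 6)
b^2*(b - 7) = b^3 - 7*b^2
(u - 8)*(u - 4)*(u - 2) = u^3 - 14*u^2 + 56*u - 64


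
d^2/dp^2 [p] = 0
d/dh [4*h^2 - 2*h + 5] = 8*h - 2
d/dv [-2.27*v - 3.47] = -2.27000000000000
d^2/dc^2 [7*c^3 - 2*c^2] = 42*c - 4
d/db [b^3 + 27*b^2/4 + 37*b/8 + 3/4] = 3*b^2 + 27*b/2 + 37/8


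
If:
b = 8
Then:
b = 8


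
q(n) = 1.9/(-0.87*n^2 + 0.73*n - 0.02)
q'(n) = 1.9*(1.74*n - 0.73)/(-0.87*n^2 + 0.73*n - 0.02)^2 = (3.306*n - 1.387)/(0.87*n^2 - 0.73*n + 0.02)^2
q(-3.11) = -0.18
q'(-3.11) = -0.10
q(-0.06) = -28.39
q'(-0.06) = -353.88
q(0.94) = -18.53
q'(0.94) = 163.67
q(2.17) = -0.75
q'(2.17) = 0.90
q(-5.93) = -0.05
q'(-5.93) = -0.02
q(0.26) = 17.12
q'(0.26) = -42.82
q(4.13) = -0.16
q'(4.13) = 0.09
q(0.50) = 14.90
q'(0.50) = 16.36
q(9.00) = -0.03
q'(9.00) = 0.01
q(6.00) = -0.07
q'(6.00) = 0.03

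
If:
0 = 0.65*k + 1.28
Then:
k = -1.97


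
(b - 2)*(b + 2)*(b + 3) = b^3 + 3*b^2 - 4*b - 12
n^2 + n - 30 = (n - 5)*(n + 6)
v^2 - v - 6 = (v - 3)*(v + 2)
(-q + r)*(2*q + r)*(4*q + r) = -8*q^3 + 2*q^2*r + 5*q*r^2 + r^3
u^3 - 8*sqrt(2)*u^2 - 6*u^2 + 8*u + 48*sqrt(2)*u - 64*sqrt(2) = (u - 4)*(u - 2)*(u - 8*sqrt(2))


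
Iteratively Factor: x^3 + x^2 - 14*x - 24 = (x + 3)*(x^2 - 2*x - 8) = (x - 4)*(x + 3)*(x + 2)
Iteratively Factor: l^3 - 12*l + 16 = (l + 4)*(l^2 - 4*l + 4) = (l - 2)*(l + 4)*(l - 2)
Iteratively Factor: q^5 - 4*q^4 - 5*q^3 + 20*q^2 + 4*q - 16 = (q - 2)*(q^4 - 2*q^3 - 9*q^2 + 2*q + 8) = (q - 2)*(q - 1)*(q^3 - q^2 - 10*q - 8) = (q - 2)*(q - 1)*(q + 2)*(q^2 - 3*q - 4) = (q - 2)*(q - 1)*(q + 1)*(q + 2)*(q - 4)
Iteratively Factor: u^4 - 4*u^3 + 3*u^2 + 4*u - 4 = (u - 2)*(u^3 - 2*u^2 - u + 2) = (u - 2)^2*(u^2 - 1) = (u - 2)^2*(u + 1)*(u - 1)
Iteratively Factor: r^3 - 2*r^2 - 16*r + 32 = (r + 4)*(r^2 - 6*r + 8) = (r - 4)*(r + 4)*(r - 2)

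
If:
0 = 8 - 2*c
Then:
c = 4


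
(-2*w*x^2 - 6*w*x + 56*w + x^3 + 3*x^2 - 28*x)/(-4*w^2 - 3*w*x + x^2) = (2*w*x^2 + 6*w*x - 56*w - x^3 - 3*x^2 + 28*x)/(4*w^2 + 3*w*x - x^2)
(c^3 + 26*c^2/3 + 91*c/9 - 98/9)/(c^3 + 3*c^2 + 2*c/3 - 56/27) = 3*(c + 7)/(3*c + 4)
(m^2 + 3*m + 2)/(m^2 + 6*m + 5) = (m + 2)/(m + 5)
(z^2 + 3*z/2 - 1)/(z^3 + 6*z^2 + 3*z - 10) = (z - 1/2)/(z^2 + 4*z - 5)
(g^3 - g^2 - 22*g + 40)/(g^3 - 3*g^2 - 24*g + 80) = (g - 2)/(g - 4)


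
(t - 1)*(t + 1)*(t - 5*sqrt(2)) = t^3 - 5*sqrt(2)*t^2 - t + 5*sqrt(2)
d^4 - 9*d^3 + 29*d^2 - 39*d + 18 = (d - 3)^2*(d - 2)*(d - 1)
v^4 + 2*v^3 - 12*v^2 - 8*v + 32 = (v - 2)^2*(v + 2)*(v + 4)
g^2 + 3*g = g*(g + 3)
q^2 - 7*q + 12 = (q - 4)*(q - 3)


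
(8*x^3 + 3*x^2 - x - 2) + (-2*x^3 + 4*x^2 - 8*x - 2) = 6*x^3 + 7*x^2 - 9*x - 4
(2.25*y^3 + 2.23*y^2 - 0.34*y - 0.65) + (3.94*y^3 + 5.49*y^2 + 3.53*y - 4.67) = 6.19*y^3 + 7.72*y^2 + 3.19*y - 5.32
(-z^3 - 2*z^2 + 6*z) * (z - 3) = -z^4 + z^3 + 12*z^2 - 18*z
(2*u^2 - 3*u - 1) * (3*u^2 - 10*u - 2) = 6*u^4 - 29*u^3 + 23*u^2 + 16*u + 2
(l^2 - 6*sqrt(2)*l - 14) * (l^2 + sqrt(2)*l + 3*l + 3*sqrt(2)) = l^4 - 5*sqrt(2)*l^3 + 3*l^3 - 26*l^2 - 15*sqrt(2)*l^2 - 78*l - 14*sqrt(2)*l - 42*sqrt(2)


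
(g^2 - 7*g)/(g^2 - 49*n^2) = g*(g - 7)/(g^2 - 49*n^2)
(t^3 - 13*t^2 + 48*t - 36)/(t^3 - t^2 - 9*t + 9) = (t^2 - 12*t + 36)/(t^2 - 9)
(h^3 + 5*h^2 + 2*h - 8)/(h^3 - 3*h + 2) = (h + 4)/(h - 1)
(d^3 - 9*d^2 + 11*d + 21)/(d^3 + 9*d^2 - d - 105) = (d^2 - 6*d - 7)/(d^2 + 12*d + 35)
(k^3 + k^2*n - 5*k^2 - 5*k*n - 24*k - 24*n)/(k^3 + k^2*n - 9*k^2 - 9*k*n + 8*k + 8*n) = (k + 3)/(k - 1)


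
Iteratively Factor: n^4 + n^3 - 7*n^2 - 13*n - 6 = (n + 2)*(n^3 - n^2 - 5*n - 3) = (n + 1)*(n + 2)*(n^2 - 2*n - 3) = (n + 1)^2*(n + 2)*(n - 3)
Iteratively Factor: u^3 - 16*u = (u - 4)*(u^2 + 4*u) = (u - 4)*(u + 4)*(u)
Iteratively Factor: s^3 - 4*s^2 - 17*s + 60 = (s - 3)*(s^2 - s - 20) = (s - 5)*(s - 3)*(s + 4)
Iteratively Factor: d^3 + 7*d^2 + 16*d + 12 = (d + 2)*(d^2 + 5*d + 6) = (d + 2)^2*(d + 3)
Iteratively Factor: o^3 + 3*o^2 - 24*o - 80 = (o - 5)*(o^2 + 8*o + 16) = (o - 5)*(o + 4)*(o + 4)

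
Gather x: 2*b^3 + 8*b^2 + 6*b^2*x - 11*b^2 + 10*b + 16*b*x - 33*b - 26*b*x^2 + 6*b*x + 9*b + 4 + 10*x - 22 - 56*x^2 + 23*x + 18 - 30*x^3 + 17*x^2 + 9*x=2*b^3 - 3*b^2 - 14*b - 30*x^3 + x^2*(-26*b - 39) + x*(6*b^2 + 22*b + 42)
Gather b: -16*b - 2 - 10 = -16*b - 12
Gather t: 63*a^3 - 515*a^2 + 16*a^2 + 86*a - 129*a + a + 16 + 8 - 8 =63*a^3 - 499*a^2 - 42*a + 16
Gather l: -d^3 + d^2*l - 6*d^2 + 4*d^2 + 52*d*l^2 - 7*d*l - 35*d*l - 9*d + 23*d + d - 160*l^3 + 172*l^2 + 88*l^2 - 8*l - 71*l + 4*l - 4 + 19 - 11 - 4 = -d^3 - 2*d^2 + 15*d - 160*l^3 + l^2*(52*d + 260) + l*(d^2 - 42*d - 75)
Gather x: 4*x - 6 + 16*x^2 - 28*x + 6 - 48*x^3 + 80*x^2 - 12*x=-48*x^3 + 96*x^2 - 36*x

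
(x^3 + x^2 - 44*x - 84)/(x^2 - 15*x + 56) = (x^2 + 8*x + 12)/(x - 8)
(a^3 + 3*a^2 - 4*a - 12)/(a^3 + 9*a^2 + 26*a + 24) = (a - 2)/(a + 4)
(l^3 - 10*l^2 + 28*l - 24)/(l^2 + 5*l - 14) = (l^2 - 8*l + 12)/(l + 7)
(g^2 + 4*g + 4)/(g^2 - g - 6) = (g + 2)/(g - 3)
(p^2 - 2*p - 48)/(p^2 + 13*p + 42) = (p - 8)/(p + 7)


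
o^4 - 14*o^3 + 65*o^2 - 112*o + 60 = (o - 6)*(o - 5)*(o - 2)*(o - 1)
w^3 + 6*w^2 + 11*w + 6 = (w + 1)*(w + 2)*(w + 3)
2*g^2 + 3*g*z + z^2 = (g + z)*(2*g + z)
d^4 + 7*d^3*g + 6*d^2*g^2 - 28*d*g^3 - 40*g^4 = (d - 2*g)*(d + 2*g)^2*(d + 5*g)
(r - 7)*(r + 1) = r^2 - 6*r - 7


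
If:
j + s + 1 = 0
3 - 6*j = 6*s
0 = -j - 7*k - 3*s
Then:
No Solution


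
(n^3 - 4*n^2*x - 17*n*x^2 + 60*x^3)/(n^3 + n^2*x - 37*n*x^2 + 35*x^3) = (-n^2 - n*x + 12*x^2)/(-n^2 - 6*n*x + 7*x^2)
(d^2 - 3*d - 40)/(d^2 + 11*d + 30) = (d - 8)/(d + 6)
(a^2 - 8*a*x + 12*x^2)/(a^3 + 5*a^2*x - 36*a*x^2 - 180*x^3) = (a - 2*x)/(a^2 + 11*a*x + 30*x^2)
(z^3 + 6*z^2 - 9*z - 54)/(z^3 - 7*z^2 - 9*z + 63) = (z + 6)/(z - 7)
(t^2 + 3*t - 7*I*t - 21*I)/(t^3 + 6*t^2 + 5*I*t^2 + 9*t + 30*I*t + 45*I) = (t - 7*I)/(t^2 + t*(3 + 5*I) + 15*I)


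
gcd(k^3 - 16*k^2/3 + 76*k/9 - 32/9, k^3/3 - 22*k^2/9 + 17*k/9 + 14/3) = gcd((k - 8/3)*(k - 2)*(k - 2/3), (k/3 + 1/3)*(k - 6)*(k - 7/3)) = 1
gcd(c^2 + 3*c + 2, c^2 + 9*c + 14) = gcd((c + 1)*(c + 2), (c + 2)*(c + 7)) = c + 2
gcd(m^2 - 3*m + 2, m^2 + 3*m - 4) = m - 1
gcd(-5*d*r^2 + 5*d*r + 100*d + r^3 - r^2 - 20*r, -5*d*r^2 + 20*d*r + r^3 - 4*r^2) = -5*d + r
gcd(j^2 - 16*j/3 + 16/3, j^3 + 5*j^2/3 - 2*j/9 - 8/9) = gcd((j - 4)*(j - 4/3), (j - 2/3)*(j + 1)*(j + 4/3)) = 1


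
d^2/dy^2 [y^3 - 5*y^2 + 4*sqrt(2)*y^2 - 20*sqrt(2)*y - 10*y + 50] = 6*y - 10 + 8*sqrt(2)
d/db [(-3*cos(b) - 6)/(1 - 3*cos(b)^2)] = 3*(-3*sin(b)^2 + 12*cos(b) + 4)*sin(b)/(3*cos(b)^2 - 1)^2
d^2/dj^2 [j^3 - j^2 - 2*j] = 6*j - 2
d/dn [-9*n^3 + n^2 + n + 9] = -27*n^2 + 2*n + 1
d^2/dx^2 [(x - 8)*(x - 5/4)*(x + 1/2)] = 6*x - 35/2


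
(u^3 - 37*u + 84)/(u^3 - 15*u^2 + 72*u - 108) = (u^2 + 3*u - 28)/(u^2 - 12*u + 36)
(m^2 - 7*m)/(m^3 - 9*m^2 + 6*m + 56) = m/(m^2 - 2*m - 8)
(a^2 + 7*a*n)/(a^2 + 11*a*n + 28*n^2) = a/(a + 4*n)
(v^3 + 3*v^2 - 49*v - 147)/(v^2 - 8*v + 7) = (v^2 + 10*v + 21)/(v - 1)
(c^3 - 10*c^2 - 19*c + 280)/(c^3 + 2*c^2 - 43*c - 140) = (c - 8)/(c + 4)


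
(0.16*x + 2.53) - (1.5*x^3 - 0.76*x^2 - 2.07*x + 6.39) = -1.5*x^3 + 0.76*x^2 + 2.23*x - 3.86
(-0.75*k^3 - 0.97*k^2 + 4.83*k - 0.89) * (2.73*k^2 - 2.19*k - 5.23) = -2.0475*k^5 - 1.0056*k^4 + 19.2327*k^3 - 7.9343*k^2 - 23.3118*k + 4.6547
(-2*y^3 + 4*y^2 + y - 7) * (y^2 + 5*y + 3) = -2*y^5 - 6*y^4 + 15*y^3 + 10*y^2 - 32*y - 21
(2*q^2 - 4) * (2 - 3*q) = -6*q^3 + 4*q^2 + 12*q - 8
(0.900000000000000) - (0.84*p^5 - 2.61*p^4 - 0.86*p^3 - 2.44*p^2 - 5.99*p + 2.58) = -0.84*p^5 + 2.61*p^4 + 0.86*p^3 + 2.44*p^2 + 5.99*p - 1.68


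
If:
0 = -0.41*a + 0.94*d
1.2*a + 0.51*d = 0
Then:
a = 0.00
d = 0.00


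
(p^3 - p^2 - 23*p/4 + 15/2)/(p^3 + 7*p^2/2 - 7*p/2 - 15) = (p - 3/2)/(p + 3)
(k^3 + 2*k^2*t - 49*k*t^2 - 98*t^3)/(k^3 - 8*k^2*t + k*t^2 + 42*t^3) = (-k - 7*t)/(-k + 3*t)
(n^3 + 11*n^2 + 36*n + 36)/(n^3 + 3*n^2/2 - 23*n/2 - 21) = 2*(n + 6)/(2*n - 7)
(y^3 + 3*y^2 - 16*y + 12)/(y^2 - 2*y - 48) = (y^2 - 3*y + 2)/(y - 8)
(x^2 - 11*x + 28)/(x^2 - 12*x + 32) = (x - 7)/(x - 8)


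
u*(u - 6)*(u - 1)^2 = u^4 - 8*u^3 + 13*u^2 - 6*u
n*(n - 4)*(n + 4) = n^3 - 16*n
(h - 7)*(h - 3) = h^2 - 10*h + 21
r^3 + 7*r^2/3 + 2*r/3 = r*(r + 1/3)*(r + 2)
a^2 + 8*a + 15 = (a + 3)*(a + 5)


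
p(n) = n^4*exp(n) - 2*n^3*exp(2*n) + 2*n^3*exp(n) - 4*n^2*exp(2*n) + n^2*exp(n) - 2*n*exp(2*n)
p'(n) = n^4*exp(n) - 4*n^3*exp(2*n) + 6*n^3*exp(n) - 14*n^2*exp(2*n) + 7*n^2*exp(n) - 12*n*exp(2*n) + 2*n*exp(n) - 2*exp(2*n)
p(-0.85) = 0.01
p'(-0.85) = 0.18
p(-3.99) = 2.66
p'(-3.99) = -0.42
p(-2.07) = 0.69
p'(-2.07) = -1.16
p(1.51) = -324.85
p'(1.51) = -1145.63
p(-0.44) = 0.15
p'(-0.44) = 0.38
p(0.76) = -17.70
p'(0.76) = -77.60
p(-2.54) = 1.28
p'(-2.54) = -1.29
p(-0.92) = 0.00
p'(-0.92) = 0.10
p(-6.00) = 2.23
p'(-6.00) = 0.60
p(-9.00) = 0.64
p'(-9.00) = 0.34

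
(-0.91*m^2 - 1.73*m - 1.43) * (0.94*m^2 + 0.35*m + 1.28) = -0.8554*m^4 - 1.9447*m^3 - 3.1145*m^2 - 2.7149*m - 1.8304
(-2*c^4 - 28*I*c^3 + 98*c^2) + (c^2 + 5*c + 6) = -2*c^4 - 28*I*c^3 + 99*c^2 + 5*c + 6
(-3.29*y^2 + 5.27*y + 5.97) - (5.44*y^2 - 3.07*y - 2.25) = -8.73*y^2 + 8.34*y + 8.22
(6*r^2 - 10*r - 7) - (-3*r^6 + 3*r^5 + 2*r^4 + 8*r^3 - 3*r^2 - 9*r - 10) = 3*r^6 - 3*r^5 - 2*r^4 - 8*r^3 + 9*r^2 - r + 3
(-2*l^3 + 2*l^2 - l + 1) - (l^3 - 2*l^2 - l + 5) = -3*l^3 + 4*l^2 - 4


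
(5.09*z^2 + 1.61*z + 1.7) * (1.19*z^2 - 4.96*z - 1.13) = 6.0571*z^4 - 23.3305*z^3 - 11.7143*z^2 - 10.2513*z - 1.921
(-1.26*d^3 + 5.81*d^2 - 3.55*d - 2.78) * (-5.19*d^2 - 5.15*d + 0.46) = 6.5394*d^5 - 23.6649*d^4 - 12.0766*d^3 + 35.3833*d^2 + 12.684*d - 1.2788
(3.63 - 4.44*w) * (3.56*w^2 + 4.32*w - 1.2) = -15.8064*w^3 - 6.258*w^2 + 21.0096*w - 4.356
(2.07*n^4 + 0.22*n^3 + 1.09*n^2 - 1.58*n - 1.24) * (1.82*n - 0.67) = 3.7674*n^5 - 0.9865*n^4 + 1.8364*n^3 - 3.6059*n^2 - 1.1982*n + 0.8308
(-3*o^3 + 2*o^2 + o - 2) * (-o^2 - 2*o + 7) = 3*o^5 + 4*o^4 - 26*o^3 + 14*o^2 + 11*o - 14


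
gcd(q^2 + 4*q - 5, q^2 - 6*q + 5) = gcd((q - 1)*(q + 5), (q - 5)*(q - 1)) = q - 1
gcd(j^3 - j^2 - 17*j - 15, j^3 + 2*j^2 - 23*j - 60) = j^2 - 2*j - 15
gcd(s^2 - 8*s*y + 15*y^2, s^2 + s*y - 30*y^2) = -s + 5*y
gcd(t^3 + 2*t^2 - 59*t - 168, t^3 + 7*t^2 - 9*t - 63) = t^2 + 10*t + 21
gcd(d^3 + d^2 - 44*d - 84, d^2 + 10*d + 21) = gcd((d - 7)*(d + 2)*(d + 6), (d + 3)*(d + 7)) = 1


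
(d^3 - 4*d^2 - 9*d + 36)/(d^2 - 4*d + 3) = (d^2 - d - 12)/(d - 1)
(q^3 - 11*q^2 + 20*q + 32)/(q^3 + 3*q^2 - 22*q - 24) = (q - 8)/(q + 6)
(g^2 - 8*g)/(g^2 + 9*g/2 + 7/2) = 2*g*(g - 8)/(2*g^2 + 9*g + 7)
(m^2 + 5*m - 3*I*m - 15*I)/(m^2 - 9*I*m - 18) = (m + 5)/(m - 6*I)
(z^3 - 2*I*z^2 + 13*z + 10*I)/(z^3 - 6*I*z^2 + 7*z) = (z^2 - 3*I*z + 10)/(z*(z - 7*I))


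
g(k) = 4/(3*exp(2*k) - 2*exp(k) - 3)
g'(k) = 4*(-6*exp(2*k) + 2*exp(k))/(3*exp(2*k) - 2*exp(k) - 3)^2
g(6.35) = 0.00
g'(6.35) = -0.00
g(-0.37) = -1.36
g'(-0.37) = -0.68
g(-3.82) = -1.31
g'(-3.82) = 0.02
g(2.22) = 0.02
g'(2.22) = -0.04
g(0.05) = -2.24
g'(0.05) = -5.67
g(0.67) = 0.88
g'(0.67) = -3.67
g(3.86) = 0.00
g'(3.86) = -0.00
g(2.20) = 0.02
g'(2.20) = -0.04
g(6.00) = 0.00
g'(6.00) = 0.00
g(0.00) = -2.00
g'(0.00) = -4.00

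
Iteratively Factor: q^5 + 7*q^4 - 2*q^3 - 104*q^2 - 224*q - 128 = (q - 4)*(q^4 + 11*q^3 + 42*q^2 + 64*q + 32) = (q - 4)*(q + 1)*(q^3 + 10*q^2 + 32*q + 32) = (q - 4)*(q + 1)*(q + 2)*(q^2 + 8*q + 16) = (q - 4)*(q + 1)*(q + 2)*(q + 4)*(q + 4)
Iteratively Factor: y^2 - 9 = (y - 3)*(y + 3)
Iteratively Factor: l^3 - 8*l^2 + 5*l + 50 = (l - 5)*(l^2 - 3*l - 10) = (l - 5)^2*(l + 2)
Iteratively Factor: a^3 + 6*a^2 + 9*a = (a)*(a^2 + 6*a + 9) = a*(a + 3)*(a + 3)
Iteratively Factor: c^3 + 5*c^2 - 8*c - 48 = (c + 4)*(c^2 + c - 12) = (c - 3)*(c + 4)*(c + 4)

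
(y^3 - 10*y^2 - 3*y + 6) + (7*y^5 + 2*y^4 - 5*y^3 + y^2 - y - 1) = 7*y^5 + 2*y^4 - 4*y^3 - 9*y^2 - 4*y + 5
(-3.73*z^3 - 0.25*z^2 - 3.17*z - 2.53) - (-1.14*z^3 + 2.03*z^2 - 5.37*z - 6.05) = -2.59*z^3 - 2.28*z^2 + 2.2*z + 3.52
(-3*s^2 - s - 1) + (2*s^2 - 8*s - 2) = -s^2 - 9*s - 3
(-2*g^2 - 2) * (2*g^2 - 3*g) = -4*g^4 + 6*g^3 - 4*g^2 + 6*g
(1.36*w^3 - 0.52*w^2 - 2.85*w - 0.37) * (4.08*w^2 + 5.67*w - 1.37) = 5.5488*w^5 + 5.5896*w^4 - 16.4396*w^3 - 16.9567*w^2 + 1.8066*w + 0.5069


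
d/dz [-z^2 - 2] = -2*z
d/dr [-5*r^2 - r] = -10*r - 1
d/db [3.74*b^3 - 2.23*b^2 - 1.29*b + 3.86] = 11.22*b^2 - 4.46*b - 1.29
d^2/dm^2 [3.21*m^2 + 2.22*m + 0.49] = 6.42000000000000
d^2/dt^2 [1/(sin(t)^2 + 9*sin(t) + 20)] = (-4*sin(t)^4 - 27*sin(t)^3 + 5*sin(t)^2 + 234*sin(t) + 122)/(sin(t)^2 + 9*sin(t) + 20)^3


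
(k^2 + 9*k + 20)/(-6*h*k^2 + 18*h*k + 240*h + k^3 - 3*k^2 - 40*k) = (-k - 4)/(6*h*k - 48*h - k^2 + 8*k)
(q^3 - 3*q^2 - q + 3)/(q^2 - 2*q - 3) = q - 1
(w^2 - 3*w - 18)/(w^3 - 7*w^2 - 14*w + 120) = (w + 3)/(w^2 - w - 20)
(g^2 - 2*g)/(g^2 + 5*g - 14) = g/(g + 7)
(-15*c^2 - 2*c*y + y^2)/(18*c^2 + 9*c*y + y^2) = (-5*c + y)/(6*c + y)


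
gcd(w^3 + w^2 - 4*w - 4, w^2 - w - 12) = 1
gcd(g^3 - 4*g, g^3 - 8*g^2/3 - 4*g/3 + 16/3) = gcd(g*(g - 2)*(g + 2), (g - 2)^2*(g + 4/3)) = g - 2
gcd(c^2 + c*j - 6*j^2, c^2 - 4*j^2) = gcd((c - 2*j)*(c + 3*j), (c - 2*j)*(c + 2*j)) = c - 2*j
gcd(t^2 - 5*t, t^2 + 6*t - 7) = 1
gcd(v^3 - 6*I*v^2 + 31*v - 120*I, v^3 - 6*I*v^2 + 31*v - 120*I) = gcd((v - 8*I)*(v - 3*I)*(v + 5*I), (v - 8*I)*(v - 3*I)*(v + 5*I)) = v^3 - 6*I*v^2 + 31*v - 120*I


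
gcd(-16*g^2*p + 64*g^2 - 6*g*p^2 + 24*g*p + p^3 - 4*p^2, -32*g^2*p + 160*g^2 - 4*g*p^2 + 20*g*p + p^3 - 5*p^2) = -8*g + p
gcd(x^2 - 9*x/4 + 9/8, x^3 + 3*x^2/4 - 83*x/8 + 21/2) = x - 3/2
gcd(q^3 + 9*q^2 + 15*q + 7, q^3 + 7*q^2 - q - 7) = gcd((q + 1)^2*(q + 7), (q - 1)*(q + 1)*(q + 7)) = q^2 + 8*q + 7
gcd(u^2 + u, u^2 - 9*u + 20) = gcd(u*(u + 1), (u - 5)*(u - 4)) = 1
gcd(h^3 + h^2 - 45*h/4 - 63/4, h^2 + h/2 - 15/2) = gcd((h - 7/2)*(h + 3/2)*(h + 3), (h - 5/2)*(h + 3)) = h + 3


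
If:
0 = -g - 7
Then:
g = -7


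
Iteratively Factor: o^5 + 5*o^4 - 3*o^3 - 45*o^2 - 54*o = (o - 3)*(o^4 + 8*o^3 + 21*o^2 + 18*o) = (o - 3)*(o + 3)*(o^3 + 5*o^2 + 6*o) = o*(o - 3)*(o + 3)*(o^2 + 5*o + 6) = o*(o - 3)*(o + 3)^2*(o + 2)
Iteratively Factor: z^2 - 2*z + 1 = (z - 1)*(z - 1)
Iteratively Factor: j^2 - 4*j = (j)*(j - 4)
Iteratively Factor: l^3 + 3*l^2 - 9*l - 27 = (l + 3)*(l^2 - 9) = (l + 3)^2*(l - 3)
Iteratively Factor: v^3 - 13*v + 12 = (v - 3)*(v^2 + 3*v - 4) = (v - 3)*(v - 1)*(v + 4)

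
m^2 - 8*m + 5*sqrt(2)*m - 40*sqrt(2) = (m - 8)*(m + 5*sqrt(2))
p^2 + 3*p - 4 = (p - 1)*(p + 4)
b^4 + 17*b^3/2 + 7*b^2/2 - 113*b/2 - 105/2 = (b - 5/2)*(b + 1)*(b + 3)*(b + 7)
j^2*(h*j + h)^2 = h^2*j^4 + 2*h^2*j^3 + h^2*j^2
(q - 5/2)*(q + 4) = q^2 + 3*q/2 - 10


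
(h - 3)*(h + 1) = h^2 - 2*h - 3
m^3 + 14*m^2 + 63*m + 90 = (m + 3)*(m + 5)*(m + 6)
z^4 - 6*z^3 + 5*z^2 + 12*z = z*(z - 4)*(z - 3)*(z + 1)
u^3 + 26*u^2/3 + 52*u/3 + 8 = (u + 2/3)*(u + 2)*(u + 6)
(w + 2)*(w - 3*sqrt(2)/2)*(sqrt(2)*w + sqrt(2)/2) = sqrt(2)*w^3 - 3*w^2 + 5*sqrt(2)*w^2/2 - 15*w/2 + sqrt(2)*w - 3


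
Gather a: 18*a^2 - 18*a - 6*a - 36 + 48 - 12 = 18*a^2 - 24*a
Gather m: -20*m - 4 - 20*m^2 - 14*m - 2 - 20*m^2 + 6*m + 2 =-40*m^2 - 28*m - 4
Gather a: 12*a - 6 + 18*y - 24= 12*a + 18*y - 30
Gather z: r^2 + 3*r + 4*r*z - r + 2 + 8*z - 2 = r^2 + 2*r + z*(4*r + 8)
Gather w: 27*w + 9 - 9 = 27*w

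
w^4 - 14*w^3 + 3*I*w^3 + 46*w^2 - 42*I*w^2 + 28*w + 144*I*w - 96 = (w - 8)*(w - 6)*(w + I)*(w + 2*I)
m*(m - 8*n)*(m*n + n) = m^3*n - 8*m^2*n^2 + m^2*n - 8*m*n^2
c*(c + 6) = c^2 + 6*c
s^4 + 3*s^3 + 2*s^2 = s^2*(s + 1)*(s + 2)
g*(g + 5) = g^2 + 5*g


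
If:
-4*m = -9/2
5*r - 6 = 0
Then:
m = 9/8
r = 6/5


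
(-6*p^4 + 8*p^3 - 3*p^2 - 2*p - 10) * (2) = -12*p^4 + 16*p^3 - 6*p^2 - 4*p - 20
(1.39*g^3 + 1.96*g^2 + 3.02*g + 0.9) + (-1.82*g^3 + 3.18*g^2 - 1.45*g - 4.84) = -0.43*g^3 + 5.14*g^2 + 1.57*g - 3.94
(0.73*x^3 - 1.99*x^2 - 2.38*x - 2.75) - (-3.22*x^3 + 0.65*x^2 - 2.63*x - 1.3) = 3.95*x^3 - 2.64*x^2 + 0.25*x - 1.45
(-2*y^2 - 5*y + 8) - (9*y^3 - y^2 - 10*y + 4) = -9*y^3 - y^2 + 5*y + 4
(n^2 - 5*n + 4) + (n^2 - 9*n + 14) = 2*n^2 - 14*n + 18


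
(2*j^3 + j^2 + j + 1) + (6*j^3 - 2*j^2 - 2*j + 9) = 8*j^3 - j^2 - j + 10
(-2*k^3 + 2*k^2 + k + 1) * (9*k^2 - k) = -18*k^5 + 20*k^4 + 7*k^3 + 8*k^2 - k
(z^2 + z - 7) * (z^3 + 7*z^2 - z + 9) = z^5 + 8*z^4 - z^3 - 41*z^2 + 16*z - 63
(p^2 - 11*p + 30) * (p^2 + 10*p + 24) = p^4 - p^3 - 56*p^2 + 36*p + 720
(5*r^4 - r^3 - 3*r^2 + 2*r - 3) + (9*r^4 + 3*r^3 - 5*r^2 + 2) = 14*r^4 + 2*r^3 - 8*r^2 + 2*r - 1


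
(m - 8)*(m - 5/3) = m^2 - 29*m/3 + 40/3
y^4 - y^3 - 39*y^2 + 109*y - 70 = (y - 5)*(y - 2)*(y - 1)*(y + 7)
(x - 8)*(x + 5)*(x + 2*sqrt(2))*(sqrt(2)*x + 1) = sqrt(2)*x^4 - 3*sqrt(2)*x^3 + 5*x^3 - 38*sqrt(2)*x^2 - 15*x^2 - 200*x - 6*sqrt(2)*x - 80*sqrt(2)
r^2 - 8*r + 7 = (r - 7)*(r - 1)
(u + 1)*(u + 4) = u^2 + 5*u + 4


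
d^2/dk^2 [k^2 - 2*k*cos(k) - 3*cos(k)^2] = 2*k*cos(k) - 12*sin(k)^2 + 4*sin(k) + 8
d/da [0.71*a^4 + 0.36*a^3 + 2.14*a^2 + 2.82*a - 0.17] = 2.84*a^3 + 1.08*a^2 + 4.28*a + 2.82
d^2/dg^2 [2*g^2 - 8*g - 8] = 4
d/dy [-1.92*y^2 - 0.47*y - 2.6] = -3.84*y - 0.47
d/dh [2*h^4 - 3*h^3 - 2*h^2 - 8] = h*(8*h^2 - 9*h - 4)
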